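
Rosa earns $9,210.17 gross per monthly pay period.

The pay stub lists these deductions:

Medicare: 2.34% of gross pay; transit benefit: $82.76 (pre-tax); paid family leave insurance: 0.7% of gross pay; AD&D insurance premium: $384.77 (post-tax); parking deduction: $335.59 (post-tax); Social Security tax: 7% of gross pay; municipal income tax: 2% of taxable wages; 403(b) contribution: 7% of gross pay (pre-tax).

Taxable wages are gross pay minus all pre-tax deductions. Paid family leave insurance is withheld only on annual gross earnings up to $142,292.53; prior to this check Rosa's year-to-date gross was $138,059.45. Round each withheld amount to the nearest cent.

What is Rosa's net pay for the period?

$6,702.83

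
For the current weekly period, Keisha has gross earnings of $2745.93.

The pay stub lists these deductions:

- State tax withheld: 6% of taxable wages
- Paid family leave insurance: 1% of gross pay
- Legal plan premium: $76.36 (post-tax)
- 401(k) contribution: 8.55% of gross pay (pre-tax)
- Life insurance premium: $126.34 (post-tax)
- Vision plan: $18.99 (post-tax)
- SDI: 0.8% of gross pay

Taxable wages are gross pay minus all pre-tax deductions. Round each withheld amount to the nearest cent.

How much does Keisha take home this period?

$2089.36

401(k) contribution: $2745.93 × 0.0855 = $234.78
Taxable wages = $2745.93 − $234.78 = $2511.15
State tax withheld: $2511.15 × 0.06 = $150.67
Paid family leave insurance: $2745.93 × 0.01 = $27.46
SDI: $2745.93 × 0.008 = $21.97
Legal plan premium: $76.36
Life insurance premium: $126.34
Vision plan: $18.99
Total deductions = $234.78 + $150.67 + $27.46 + $21.97 + $76.36 + $126.34 + $18.99 = $656.57
Net pay = $2745.93 − $656.57 = $2089.36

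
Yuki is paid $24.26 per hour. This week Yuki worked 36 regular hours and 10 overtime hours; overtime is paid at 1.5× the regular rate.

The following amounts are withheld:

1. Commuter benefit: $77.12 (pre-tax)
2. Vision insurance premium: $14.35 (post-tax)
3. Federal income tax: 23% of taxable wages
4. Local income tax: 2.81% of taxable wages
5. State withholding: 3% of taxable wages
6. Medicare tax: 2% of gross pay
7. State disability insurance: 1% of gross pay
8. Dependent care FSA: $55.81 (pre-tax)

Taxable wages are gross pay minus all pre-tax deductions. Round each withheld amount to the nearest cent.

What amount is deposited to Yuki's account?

$734.70

Regular pay: 36 × $24.26 = $873.36
Overtime pay: 10 × $24.26 × 1.5 = $363.90
Gross pay = $873.36 + $363.90 = $1,237.26
Dependent care FSA: $55.81
Commuter benefit: $77.12
Pre-tax total = $55.81 + $77.12 = $132.93
Taxable wages = $1,237.26 − $132.93 = $1,104.33
Local income tax: $1,104.33 × 0.0281 = $31.03
State withholding: $1,104.33 × 0.03 = $33.13
Federal income tax: $1,104.33 × 0.23 = $254.00
Medicare tax: $1,237.26 × 0.02 = $24.75
State disability insurance: $1,237.26 × 0.01 = $12.37
Vision insurance premium: $14.35
Total deductions = $55.81 + $77.12 + $31.03 + $33.13 + $254.00 + $24.75 + $12.37 + $14.35 = $502.56
Net pay = $1,237.26 − $502.56 = $734.70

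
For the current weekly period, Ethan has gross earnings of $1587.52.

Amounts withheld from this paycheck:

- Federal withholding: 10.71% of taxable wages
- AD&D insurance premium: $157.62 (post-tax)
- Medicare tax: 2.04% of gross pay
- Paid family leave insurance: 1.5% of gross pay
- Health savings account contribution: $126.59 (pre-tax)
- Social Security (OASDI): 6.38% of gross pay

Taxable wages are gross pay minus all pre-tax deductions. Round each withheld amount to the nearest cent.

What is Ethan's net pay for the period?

Health savings account contribution: $126.59
Taxable wages = $1587.52 − $126.59 = $1460.93
Federal withholding: $1460.93 × 0.1071 = $156.47
Paid family leave insurance: $1587.52 × 0.015 = $23.81
Medicare tax: $1587.52 × 0.0204 = $32.39
Social Security (OASDI): $1587.52 × 0.0638 = $101.28
AD&D insurance premium: $157.62
Total deductions = $126.59 + $156.47 + $23.81 + $32.39 + $101.28 + $157.62 = $598.16
Net pay = $1587.52 − $598.16 = $989.36

$989.36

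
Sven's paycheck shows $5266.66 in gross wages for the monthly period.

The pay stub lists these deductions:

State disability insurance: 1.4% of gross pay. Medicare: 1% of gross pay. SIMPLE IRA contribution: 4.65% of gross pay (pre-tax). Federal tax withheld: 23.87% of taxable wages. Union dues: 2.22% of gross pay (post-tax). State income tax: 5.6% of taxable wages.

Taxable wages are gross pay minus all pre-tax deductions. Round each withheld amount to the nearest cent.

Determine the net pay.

$3298.53

SIMPLE IRA contribution: $5266.66 × 0.0465 = $244.90
Taxable wages = $5266.66 − $244.90 = $5021.76
Federal tax withheld: $5021.76 × 0.2387 = $1198.69
State income tax: $5021.76 × 0.056 = $281.22
State disability insurance: $5266.66 × 0.014 = $73.73
Medicare: $5266.66 × 0.01 = $52.67
Union dues: $5266.66 × 0.0222 = $116.92
Total deductions = $244.90 + $1198.69 + $281.22 + $73.73 + $52.67 + $116.92 = $1968.13
Net pay = $5266.66 − $1968.13 = $3298.53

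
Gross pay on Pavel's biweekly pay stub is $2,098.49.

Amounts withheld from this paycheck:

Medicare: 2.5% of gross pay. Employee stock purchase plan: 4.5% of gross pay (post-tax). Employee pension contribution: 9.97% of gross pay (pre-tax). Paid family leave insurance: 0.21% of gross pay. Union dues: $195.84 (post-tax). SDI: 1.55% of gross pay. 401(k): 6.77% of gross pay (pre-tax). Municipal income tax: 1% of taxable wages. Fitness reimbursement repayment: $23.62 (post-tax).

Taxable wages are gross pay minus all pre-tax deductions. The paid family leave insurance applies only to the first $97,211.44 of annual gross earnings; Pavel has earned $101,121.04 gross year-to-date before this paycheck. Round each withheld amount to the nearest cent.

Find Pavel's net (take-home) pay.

401(k): $2,098.49 × 0.0677 = $142.07
Employee pension contribution: $2,098.49 × 0.0997 = $209.22
Pre-tax total = $142.07 + $209.22 = $351.29
Taxable wages = $2,098.49 − $351.29 = $1,747.20
Municipal income tax: $1,747.20 × 0.01 = $17.47
Paid family leave insurance: annual cap $97,211.44 already reached (YTD $101,121.04), so $0.00
SDI: $2,098.49 × 0.0155 = $32.53
Medicare: $2,098.49 × 0.025 = $52.46
Fitness reimbursement repayment: $23.62
Union dues: $195.84
Employee stock purchase plan: $2,098.49 × 0.045 = $94.43
Total deductions = $142.07 + $209.22 + $17.47 + $0.00 + $32.53 + $52.46 + $23.62 + $195.84 + $94.43 = $767.64
Net pay = $2,098.49 − $767.64 = $1,330.85

$1,330.85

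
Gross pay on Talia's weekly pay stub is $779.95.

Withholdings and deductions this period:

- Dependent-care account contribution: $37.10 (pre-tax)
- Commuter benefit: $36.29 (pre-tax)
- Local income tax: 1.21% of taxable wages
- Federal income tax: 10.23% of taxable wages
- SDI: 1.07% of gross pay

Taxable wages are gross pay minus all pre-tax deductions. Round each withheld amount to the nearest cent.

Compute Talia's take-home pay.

$617.38

Commuter benefit: $36.29
Dependent-care account contribution: $37.10
Pre-tax total = $36.29 + $37.10 = $73.39
Taxable wages = $779.95 − $73.39 = $706.56
Local income tax: $706.56 × 0.0121 = $8.55
Federal income tax: $706.56 × 0.1023 = $72.28
SDI: $779.95 × 0.0107 = $8.35
Total deductions = $36.29 + $37.10 + $8.55 + $72.28 + $8.35 = $162.57
Net pay = $779.95 − $162.57 = $617.38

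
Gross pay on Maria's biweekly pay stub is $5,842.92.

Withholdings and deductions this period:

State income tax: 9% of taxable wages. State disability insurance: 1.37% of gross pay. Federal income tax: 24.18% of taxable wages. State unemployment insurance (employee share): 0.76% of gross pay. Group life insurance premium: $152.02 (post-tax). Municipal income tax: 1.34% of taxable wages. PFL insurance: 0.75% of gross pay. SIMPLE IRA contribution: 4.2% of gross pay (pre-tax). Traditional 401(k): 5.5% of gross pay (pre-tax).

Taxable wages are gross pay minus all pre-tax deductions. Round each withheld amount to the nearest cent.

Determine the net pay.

SIMPLE IRA contribution: $5,842.92 × 0.042 = $245.40
Traditional 401(k): $5,842.92 × 0.055 = $321.36
Pre-tax total = $245.40 + $321.36 = $566.76
Taxable wages = $5,842.92 − $566.76 = $5,276.16
State income tax: $5,276.16 × 0.09 = $474.85
Federal income tax: $5,276.16 × 0.2418 = $1,275.78
Municipal income tax: $5,276.16 × 0.0134 = $70.70
State unemployment insurance (employee share): $5,842.92 × 0.0076 = $44.41
PFL insurance: $5,842.92 × 0.0075 = $43.82
State disability insurance: $5,842.92 × 0.0137 = $80.05
Group life insurance premium: $152.02
Total deductions = $245.40 + $321.36 + $474.85 + $1,275.78 + $70.70 + $44.41 + $43.82 + $80.05 + $152.02 = $2,708.39
Net pay = $5,842.92 − $2,708.39 = $3,134.53

$3,134.53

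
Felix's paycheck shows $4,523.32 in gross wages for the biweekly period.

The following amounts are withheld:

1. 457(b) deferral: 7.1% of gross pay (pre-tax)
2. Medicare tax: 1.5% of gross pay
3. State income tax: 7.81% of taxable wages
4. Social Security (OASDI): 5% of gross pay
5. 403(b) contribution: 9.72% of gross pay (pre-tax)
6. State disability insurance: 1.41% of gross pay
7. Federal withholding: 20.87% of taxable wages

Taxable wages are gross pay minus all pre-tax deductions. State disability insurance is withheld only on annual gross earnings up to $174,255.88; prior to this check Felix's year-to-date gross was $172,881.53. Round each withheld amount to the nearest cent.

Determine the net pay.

$2,370.01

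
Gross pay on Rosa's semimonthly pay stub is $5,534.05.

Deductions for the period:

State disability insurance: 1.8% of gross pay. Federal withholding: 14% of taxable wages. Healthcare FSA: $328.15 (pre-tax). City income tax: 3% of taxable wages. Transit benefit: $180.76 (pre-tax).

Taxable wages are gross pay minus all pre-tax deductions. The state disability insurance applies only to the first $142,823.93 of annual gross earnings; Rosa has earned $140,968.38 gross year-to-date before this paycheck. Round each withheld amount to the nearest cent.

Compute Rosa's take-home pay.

$4,137.47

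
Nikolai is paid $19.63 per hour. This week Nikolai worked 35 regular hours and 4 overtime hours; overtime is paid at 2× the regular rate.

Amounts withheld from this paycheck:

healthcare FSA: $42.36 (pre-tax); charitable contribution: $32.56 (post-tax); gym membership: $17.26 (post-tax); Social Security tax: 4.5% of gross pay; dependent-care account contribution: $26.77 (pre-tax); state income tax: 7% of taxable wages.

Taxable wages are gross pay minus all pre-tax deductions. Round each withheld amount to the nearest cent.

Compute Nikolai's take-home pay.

Regular pay: 35 × $19.63 = $687.05
Overtime pay: 4 × $19.63 × 2 = $157.04
Gross pay = $687.05 + $157.04 = $844.09
Dependent-care account contribution: $26.77
Healthcare FSA: $42.36
Pre-tax total = $26.77 + $42.36 = $69.13
Taxable wages = $844.09 − $69.13 = $774.96
State income tax: $774.96 × 0.07 = $54.25
Social Security tax: $844.09 × 0.045 = $37.98
Charitable contribution: $32.56
Gym membership: $17.26
Total deductions = $26.77 + $42.36 + $54.25 + $37.98 + $32.56 + $17.26 = $211.18
Net pay = $844.09 − $211.18 = $632.91

$632.91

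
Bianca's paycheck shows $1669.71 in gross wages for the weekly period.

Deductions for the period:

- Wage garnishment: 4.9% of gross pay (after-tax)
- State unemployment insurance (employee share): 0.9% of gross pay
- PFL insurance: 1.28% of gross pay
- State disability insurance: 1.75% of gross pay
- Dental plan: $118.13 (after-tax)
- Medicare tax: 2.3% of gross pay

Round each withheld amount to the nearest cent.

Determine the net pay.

State disability insurance: $1669.71 × 0.0175 = $29.22
PFL insurance: $1669.71 × 0.0128 = $21.37
Medicare tax: $1669.71 × 0.023 = $38.40
State unemployment insurance (employee share): $1669.71 × 0.009 = $15.03
Dental plan: $118.13
Wage garnishment: $1669.71 × 0.049 = $81.82
Total deductions = $29.22 + $21.37 + $38.40 + $15.03 + $118.13 + $81.82 = $303.97
Net pay = $1669.71 − $303.97 = $1365.74

$1365.74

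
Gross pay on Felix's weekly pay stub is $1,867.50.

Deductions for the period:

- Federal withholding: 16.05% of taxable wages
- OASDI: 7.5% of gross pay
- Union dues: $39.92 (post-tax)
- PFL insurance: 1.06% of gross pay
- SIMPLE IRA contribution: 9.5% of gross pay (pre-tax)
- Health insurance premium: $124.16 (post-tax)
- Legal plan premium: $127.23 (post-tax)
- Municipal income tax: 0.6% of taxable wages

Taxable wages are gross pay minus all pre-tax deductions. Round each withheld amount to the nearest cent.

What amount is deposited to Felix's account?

$957.52

SIMPLE IRA contribution: $1,867.50 × 0.095 = $177.41
Taxable wages = $1,867.50 − $177.41 = $1,690.09
Municipal income tax: $1,690.09 × 0.006 = $10.14
Federal withholding: $1,690.09 × 0.1605 = $271.26
OASDI: $1,867.50 × 0.075 = $140.06
PFL insurance: $1,867.50 × 0.0106 = $19.80
Health insurance premium: $124.16
Legal plan premium: $127.23
Union dues: $39.92
Total deductions = $177.41 + $10.14 + $271.26 + $140.06 + $19.80 + $124.16 + $127.23 + $39.92 = $909.98
Net pay = $1,867.50 − $909.98 = $957.52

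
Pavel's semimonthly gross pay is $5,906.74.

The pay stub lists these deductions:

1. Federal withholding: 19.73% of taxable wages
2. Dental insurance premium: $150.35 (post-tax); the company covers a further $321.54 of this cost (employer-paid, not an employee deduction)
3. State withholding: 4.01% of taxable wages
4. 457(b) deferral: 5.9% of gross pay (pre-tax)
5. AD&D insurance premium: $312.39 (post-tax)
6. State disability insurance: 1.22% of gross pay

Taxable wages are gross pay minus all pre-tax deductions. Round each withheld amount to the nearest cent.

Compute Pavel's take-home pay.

457(b) deferral: $5,906.74 × 0.059 = $348.50
Taxable wages = $5,906.74 − $348.50 = $5,558.24
State withholding: $5,558.24 × 0.0401 = $222.89
Federal withholding: $5,558.24 × 0.1973 = $1,096.64
State disability insurance: $5,906.74 × 0.0122 = $72.06
AD&D insurance premium: $312.39
Dental insurance premium: $150.35
(Employer's $321.54 toward dental insurance premium is not withheld from the employee.)
Total deductions = $348.50 + $222.89 + $1,096.64 + $72.06 + $312.39 + $150.35 = $2,202.83
Net pay = $5,906.74 − $2,202.83 = $3,703.91

$3,703.91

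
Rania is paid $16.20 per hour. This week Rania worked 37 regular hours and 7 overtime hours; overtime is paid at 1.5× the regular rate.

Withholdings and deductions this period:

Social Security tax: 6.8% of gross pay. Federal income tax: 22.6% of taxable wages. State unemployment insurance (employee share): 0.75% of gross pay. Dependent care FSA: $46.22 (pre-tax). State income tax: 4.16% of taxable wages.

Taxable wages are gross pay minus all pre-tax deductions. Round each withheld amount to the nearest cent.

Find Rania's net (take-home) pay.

Regular pay: 37 × $16.20 = $599.40
Overtime pay: 7 × $16.20 × 1.5 = $170.10
Gross pay = $599.40 + $170.10 = $769.50
Dependent care FSA: $46.22
Taxable wages = $769.50 − $46.22 = $723.28
State income tax: $723.28 × 0.0416 = $30.09
Federal income tax: $723.28 × 0.226 = $163.46
State unemployment insurance (employee share): $769.50 × 0.0075 = $5.77
Social Security tax: $769.50 × 0.068 = $52.33
Total deductions = $46.22 + $30.09 + $163.46 + $5.77 + $52.33 = $297.87
Net pay = $769.50 − $297.87 = $471.63

$471.63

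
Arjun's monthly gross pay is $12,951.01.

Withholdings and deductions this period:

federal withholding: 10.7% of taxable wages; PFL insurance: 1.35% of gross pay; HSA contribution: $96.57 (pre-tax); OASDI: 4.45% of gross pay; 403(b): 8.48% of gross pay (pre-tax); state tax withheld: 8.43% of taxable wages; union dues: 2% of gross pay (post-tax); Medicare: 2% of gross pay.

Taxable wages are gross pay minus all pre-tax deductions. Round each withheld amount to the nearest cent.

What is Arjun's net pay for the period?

HSA contribution: $96.57
403(b): $12,951.01 × 0.0848 = $1,098.25
Pre-tax total = $96.57 + $1,098.25 = $1,194.82
Taxable wages = $12,951.01 − $1,194.82 = $11,756.19
State tax withheld: $11,756.19 × 0.0843 = $991.05
Federal withholding: $11,756.19 × 0.107 = $1,257.91
Medicare: $12,951.01 × 0.02 = $259.02
OASDI: $12,951.01 × 0.0445 = $576.32
PFL insurance: $12,951.01 × 0.0135 = $174.84
Union dues: $12,951.01 × 0.02 = $259.02
Total deductions = $96.57 + $1,098.25 + $991.05 + $1,257.91 + $259.02 + $576.32 + $174.84 + $259.02 = $4,712.98
Net pay = $12,951.01 − $4,712.98 = $8,238.03

$8,238.03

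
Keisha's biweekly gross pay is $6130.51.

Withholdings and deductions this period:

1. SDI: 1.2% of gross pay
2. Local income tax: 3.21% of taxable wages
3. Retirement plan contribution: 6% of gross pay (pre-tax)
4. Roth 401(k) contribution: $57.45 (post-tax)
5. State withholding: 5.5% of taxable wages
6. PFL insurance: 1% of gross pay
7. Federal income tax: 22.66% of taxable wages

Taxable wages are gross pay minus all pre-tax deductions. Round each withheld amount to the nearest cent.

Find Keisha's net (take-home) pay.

$3762.60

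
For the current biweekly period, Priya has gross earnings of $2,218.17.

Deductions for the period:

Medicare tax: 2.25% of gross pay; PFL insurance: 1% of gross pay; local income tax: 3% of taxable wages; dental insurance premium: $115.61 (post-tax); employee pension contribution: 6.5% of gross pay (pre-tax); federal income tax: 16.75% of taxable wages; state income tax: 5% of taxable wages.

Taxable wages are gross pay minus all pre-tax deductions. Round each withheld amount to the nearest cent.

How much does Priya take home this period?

Employee pension contribution: $2,218.17 × 0.065 = $144.18
Taxable wages = $2,218.17 − $144.18 = $2,073.99
Federal income tax: $2,073.99 × 0.1675 = $347.39
Local income tax: $2,073.99 × 0.03 = $62.22
State income tax: $2,073.99 × 0.05 = $103.70
Medicare tax: $2,218.17 × 0.0225 = $49.91
PFL insurance: $2,218.17 × 0.01 = $22.18
Dental insurance premium: $115.61
Total deductions = $144.18 + $347.39 + $62.22 + $103.70 + $49.91 + $22.18 + $115.61 = $845.19
Net pay = $2,218.17 − $845.19 = $1,372.98

$1,372.98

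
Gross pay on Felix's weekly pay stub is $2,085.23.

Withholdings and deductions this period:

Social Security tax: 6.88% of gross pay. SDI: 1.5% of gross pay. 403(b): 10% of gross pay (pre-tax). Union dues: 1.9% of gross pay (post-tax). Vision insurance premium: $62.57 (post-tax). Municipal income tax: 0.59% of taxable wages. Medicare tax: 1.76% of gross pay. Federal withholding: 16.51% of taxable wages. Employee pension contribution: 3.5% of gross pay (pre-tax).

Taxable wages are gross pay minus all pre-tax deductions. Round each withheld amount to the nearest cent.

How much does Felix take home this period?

$1,181.66

Employee pension contribution: $2,085.23 × 0.035 = $72.98
403(b): $2,085.23 × 0.1 = $208.52
Pre-tax total = $72.98 + $208.52 = $281.50
Taxable wages = $2,085.23 − $281.50 = $1,803.73
Federal withholding: $1,803.73 × 0.1651 = $297.80
Municipal income tax: $1,803.73 × 0.0059 = $10.64
Medicare tax: $2,085.23 × 0.0176 = $36.70
Social Security tax: $2,085.23 × 0.0688 = $143.46
SDI: $2,085.23 × 0.015 = $31.28
Vision insurance premium: $62.57
Union dues: $2,085.23 × 0.019 = $39.62
Total deductions = $72.98 + $208.52 + $297.80 + $10.64 + $36.70 + $143.46 + $31.28 + $62.57 + $39.62 = $903.57
Net pay = $2,085.23 − $903.57 = $1,181.66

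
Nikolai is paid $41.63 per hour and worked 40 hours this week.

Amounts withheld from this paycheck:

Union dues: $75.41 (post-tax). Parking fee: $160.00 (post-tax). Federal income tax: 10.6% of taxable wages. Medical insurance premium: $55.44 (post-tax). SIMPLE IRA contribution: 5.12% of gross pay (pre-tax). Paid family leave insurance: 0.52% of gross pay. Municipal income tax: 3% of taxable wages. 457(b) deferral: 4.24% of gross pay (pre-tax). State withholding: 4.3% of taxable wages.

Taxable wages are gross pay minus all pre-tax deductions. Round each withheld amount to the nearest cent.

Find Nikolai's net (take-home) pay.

Gross pay: 40 × $41.63 = $1,665.20
457(b) deferral: $1,665.20 × 0.0424 = $70.60
SIMPLE IRA contribution: $1,665.20 × 0.0512 = $85.26
Pre-tax total = $70.60 + $85.26 = $155.86
Taxable wages = $1,665.20 − $155.86 = $1,509.34
State withholding: $1,509.34 × 0.043 = $64.90
Municipal income tax: $1,509.34 × 0.03 = $45.28
Federal income tax: $1,509.34 × 0.106 = $159.99
Paid family leave insurance: $1,665.20 × 0.0052 = $8.66
Union dues: $75.41
Parking fee: $160.00
Medical insurance premium: $55.44
Total deductions = $70.60 + $85.26 + $64.90 + $45.28 + $159.99 + $8.66 + $75.41 + $160.00 + $55.44 = $725.54
Net pay = $1,665.20 − $725.54 = $939.66

$939.66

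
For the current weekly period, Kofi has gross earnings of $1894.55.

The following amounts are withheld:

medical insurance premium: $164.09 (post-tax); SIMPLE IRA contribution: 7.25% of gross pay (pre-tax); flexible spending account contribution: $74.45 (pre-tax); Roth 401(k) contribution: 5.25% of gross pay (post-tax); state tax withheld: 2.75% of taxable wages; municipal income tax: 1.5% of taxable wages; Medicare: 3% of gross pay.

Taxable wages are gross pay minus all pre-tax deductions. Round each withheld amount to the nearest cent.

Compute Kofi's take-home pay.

$1290.84

Flexible spending account contribution: $74.45
SIMPLE IRA contribution: $1894.55 × 0.0725 = $137.35
Pre-tax total = $74.45 + $137.35 = $211.80
Taxable wages = $1894.55 − $211.80 = $1682.75
State tax withheld: $1682.75 × 0.0275 = $46.28
Municipal income tax: $1682.75 × 0.015 = $25.24
Medicare: $1894.55 × 0.03 = $56.84
Medical insurance premium: $164.09
Roth 401(k) contribution: $1894.55 × 0.0525 = $99.46
Total deductions = $74.45 + $137.35 + $46.28 + $25.24 + $56.84 + $164.09 + $99.46 = $603.71
Net pay = $1894.55 − $603.71 = $1290.84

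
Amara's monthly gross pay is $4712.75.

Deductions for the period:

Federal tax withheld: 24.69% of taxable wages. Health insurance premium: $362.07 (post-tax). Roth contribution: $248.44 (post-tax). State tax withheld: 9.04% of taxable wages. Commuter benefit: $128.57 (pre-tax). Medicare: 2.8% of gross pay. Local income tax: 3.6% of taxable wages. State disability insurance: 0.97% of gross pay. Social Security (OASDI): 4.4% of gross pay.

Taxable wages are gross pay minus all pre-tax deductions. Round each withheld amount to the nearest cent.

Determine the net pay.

Commuter benefit: $128.57
Taxable wages = $4712.75 − $128.57 = $4584.18
Federal tax withheld: $4584.18 × 0.2469 = $1131.83
Local income tax: $4584.18 × 0.036 = $165.03
State tax withheld: $4584.18 × 0.0904 = $414.41
State disability insurance: $4712.75 × 0.0097 = $45.71
Social Security (OASDI): $4712.75 × 0.044 = $207.36
Medicare: $4712.75 × 0.028 = $131.96
Health insurance premium: $362.07
Roth contribution: $248.44
Total deductions = $128.57 + $1131.83 + $165.03 + $414.41 + $45.71 + $207.36 + $131.96 + $362.07 + $248.44 = $2835.38
Net pay = $4712.75 − $2835.38 = $1877.37

$1877.37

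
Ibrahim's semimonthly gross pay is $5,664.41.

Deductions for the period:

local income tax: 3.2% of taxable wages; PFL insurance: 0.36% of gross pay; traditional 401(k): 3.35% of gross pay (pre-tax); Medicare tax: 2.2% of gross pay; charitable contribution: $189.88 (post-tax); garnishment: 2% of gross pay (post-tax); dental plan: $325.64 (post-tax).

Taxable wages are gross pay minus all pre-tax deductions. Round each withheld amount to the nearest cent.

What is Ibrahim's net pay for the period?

$4,525.64

Traditional 401(k): $5,664.41 × 0.0335 = $189.76
Taxable wages = $5,664.41 − $189.76 = $5,474.65
Local income tax: $5,474.65 × 0.032 = $175.19
Medicare tax: $5,664.41 × 0.022 = $124.62
PFL insurance: $5,664.41 × 0.0036 = $20.39
Garnishment: $5,664.41 × 0.02 = $113.29
Dental plan: $325.64
Charitable contribution: $189.88
Total deductions = $189.76 + $175.19 + $124.62 + $20.39 + $113.29 + $325.64 + $189.88 = $1,138.77
Net pay = $5,664.41 − $1,138.77 = $4,525.64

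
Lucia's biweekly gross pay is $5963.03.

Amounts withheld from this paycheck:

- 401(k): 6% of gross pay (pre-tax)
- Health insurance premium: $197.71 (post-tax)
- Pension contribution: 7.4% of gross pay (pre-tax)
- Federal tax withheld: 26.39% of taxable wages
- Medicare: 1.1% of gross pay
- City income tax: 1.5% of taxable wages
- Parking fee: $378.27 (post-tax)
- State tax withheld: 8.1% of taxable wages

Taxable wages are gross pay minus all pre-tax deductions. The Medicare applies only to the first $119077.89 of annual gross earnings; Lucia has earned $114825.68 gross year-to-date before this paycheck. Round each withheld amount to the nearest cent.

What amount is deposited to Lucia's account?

$2682.72

Pension contribution: $5963.03 × 0.074 = $441.26
401(k): $5963.03 × 0.06 = $357.78
Pre-tax total = $441.26 + $357.78 = $799.04
Taxable wages = $5963.03 − $799.04 = $5163.99
City income tax: $5163.99 × 0.015 = $77.46
State tax withheld: $5163.99 × 0.081 = $418.28
Federal tax withheld: $5163.99 × 0.2639 = $1362.78
Medicare: only $119077.89 − $114825.68 = $4252.21 of this check is subject → $4252.21 × 0.011 = $46.77
Parking fee: $378.27
Health insurance premium: $197.71
Total deductions = $441.26 + $357.78 + $77.46 + $418.28 + $1362.78 + $46.77 + $378.27 + $197.71 = $3280.31
Net pay = $5963.03 − $3280.31 = $2682.72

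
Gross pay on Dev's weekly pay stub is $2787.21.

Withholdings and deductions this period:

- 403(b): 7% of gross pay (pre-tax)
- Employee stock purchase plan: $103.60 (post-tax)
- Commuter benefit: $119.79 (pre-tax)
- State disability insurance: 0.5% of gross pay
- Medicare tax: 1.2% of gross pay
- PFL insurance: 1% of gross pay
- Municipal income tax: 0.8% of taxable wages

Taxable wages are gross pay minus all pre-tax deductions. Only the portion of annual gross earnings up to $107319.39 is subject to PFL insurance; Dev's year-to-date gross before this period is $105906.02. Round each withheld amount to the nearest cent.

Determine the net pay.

$2287.42

403(b): $2787.21 × 0.07 = $195.10
Commuter benefit: $119.79
Pre-tax total = $195.10 + $119.79 = $314.89
Taxable wages = $2787.21 − $314.89 = $2472.32
Municipal income tax: $2472.32 × 0.008 = $19.78
PFL insurance: only $107319.39 − $105906.02 = $1413.37 of this check is subject → $1413.37 × 0.01 = $14.13
State disability insurance: $2787.21 × 0.005 = $13.94
Medicare tax: $2787.21 × 0.012 = $33.45
Employee stock purchase plan: $103.60
Total deductions = $195.10 + $119.79 + $19.78 + $14.13 + $13.94 + $33.45 + $103.60 = $499.79
Net pay = $2787.21 − $499.79 = $2287.42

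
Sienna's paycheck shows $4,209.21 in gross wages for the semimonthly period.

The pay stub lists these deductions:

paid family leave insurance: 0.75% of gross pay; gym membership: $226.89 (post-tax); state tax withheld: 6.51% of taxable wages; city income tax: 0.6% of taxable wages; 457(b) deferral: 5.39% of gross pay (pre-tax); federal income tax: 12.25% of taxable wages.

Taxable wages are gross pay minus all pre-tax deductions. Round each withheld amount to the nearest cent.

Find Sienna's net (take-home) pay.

$2,952.89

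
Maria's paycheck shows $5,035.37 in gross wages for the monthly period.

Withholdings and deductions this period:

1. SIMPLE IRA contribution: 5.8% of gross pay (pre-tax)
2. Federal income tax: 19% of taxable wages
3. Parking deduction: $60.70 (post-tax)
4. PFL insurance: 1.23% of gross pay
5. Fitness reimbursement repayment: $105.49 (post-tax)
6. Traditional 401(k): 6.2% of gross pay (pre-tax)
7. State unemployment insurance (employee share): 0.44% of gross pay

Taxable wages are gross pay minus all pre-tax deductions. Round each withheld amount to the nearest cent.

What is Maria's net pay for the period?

$3,338.93

SIMPLE IRA contribution: $5,035.37 × 0.058 = $292.05
Traditional 401(k): $5,035.37 × 0.062 = $312.19
Pre-tax total = $292.05 + $312.19 = $604.24
Taxable wages = $5,035.37 − $604.24 = $4,431.13
Federal income tax: $4,431.13 × 0.19 = $841.91
PFL insurance: $5,035.37 × 0.0123 = $61.94
State unemployment insurance (employee share): $5,035.37 × 0.0044 = $22.16
Fitness reimbursement repayment: $105.49
Parking deduction: $60.70
Total deductions = $292.05 + $312.19 + $841.91 + $61.94 + $22.16 + $105.49 + $60.70 = $1,696.44
Net pay = $5,035.37 − $1,696.44 = $3,338.93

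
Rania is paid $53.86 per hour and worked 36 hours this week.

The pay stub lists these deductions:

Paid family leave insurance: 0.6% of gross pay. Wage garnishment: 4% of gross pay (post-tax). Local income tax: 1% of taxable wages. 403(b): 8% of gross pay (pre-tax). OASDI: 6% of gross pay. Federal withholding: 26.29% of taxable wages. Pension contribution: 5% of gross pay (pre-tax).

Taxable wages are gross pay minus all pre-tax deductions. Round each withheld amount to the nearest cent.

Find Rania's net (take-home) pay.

$1021.01

Gross pay: 36 × $53.86 = $1938.96
403(b): $1938.96 × 0.08 = $155.12
Pension contribution: $1938.96 × 0.05 = $96.95
Pre-tax total = $155.12 + $96.95 = $252.07
Taxable wages = $1938.96 − $252.07 = $1686.89
Local income tax: $1686.89 × 0.01 = $16.87
Federal withholding: $1686.89 × 0.2629 = $443.48
Paid family leave insurance: $1938.96 × 0.006 = $11.63
OASDI: $1938.96 × 0.06 = $116.34
Wage garnishment: $1938.96 × 0.04 = $77.56
Total deductions = $155.12 + $96.95 + $16.87 + $443.48 + $11.63 + $116.34 + $77.56 = $917.95
Net pay = $1938.96 − $917.95 = $1021.01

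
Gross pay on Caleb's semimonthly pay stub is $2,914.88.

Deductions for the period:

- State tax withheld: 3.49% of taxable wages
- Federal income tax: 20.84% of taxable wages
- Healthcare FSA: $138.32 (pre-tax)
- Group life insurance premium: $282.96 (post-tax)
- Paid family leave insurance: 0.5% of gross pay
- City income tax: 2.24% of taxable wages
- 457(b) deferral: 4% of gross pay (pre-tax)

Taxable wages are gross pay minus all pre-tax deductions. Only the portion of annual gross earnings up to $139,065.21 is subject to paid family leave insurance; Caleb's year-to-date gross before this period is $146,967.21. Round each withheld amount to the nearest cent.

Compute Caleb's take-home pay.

$1,670.25

Healthcare FSA: $138.32
457(b) deferral: $2,914.88 × 0.04 = $116.60
Pre-tax total = $138.32 + $116.60 = $254.92
Taxable wages = $2,914.88 − $254.92 = $2,659.96
City income tax: $2,659.96 × 0.0224 = $59.58
State tax withheld: $2,659.96 × 0.0349 = $92.83
Federal income tax: $2,659.96 × 0.2084 = $554.34
Paid family leave insurance: annual cap $139,065.21 already reached (YTD $146,967.21), so $0.00
Group life insurance premium: $282.96
Total deductions = $138.32 + $116.60 + $59.58 + $92.83 + $554.34 + $0.00 + $282.96 = $1,244.63
Net pay = $2,914.88 − $1,244.63 = $1,670.25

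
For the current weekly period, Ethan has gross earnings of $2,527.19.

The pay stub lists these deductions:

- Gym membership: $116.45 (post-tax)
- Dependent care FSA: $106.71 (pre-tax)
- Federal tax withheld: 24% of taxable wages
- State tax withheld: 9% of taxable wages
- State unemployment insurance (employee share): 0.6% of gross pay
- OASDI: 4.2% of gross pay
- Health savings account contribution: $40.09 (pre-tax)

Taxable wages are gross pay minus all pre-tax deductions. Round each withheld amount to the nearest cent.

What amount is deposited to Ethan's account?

$1,357.11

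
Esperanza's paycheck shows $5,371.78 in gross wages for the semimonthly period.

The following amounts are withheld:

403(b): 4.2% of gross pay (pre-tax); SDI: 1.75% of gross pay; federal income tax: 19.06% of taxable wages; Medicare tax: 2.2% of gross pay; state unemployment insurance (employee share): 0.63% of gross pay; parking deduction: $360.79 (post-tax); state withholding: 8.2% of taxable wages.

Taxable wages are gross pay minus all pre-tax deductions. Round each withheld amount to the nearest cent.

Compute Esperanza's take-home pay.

403(b): $5,371.78 × 0.042 = $225.61
Taxable wages = $5,371.78 − $225.61 = $5,146.17
Federal income tax: $5,146.17 × 0.1906 = $980.86
State withholding: $5,146.17 × 0.082 = $421.99
State unemployment insurance (employee share): $5,371.78 × 0.0063 = $33.84
Medicare tax: $5,371.78 × 0.022 = $118.18
SDI: $5,371.78 × 0.0175 = $94.01
Parking deduction: $360.79
Total deductions = $225.61 + $980.86 + $421.99 + $33.84 + $118.18 + $94.01 + $360.79 = $2,235.28
Net pay = $5,371.78 − $2,235.28 = $3,136.50

$3,136.50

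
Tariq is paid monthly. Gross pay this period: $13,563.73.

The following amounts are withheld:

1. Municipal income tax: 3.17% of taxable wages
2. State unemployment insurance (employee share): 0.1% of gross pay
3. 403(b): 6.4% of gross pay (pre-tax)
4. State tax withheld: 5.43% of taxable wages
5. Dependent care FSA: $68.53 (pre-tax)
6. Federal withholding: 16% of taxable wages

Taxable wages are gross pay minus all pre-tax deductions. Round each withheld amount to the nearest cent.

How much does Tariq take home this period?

Dependent care FSA: $68.53
403(b): $13,563.73 × 0.064 = $868.08
Pre-tax total = $68.53 + $868.08 = $936.61
Taxable wages = $13,563.73 − $936.61 = $12,627.12
State tax withheld: $12,627.12 × 0.0543 = $685.65
Municipal income tax: $12,627.12 × 0.0317 = $400.28
Federal withholding: $12,627.12 × 0.16 = $2,020.34
State unemployment insurance (employee share): $13,563.73 × 0.001 = $13.56
Total deductions = $68.53 + $868.08 + $685.65 + $400.28 + $2,020.34 + $13.56 = $4,056.44
Net pay = $13,563.73 − $4,056.44 = $9,507.29

$9,507.29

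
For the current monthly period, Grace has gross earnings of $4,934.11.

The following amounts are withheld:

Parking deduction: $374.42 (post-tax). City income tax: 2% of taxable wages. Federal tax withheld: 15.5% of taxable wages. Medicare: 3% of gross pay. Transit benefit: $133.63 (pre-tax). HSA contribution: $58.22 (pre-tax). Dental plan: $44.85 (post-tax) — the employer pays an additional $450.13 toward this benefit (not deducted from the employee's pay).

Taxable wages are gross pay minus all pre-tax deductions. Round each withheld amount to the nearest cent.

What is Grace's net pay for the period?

HSA contribution: $58.22
Transit benefit: $133.63
Pre-tax total = $58.22 + $133.63 = $191.85
Taxable wages = $4,934.11 − $191.85 = $4,742.26
City income tax: $4,742.26 × 0.02 = $94.85
Federal tax withheld: $4,742.26 × 0.155 = $735.05
Medicare: $4,934.11 × 0.03 = $148.02
Dental plan: $44.85
Parking deduction: $374.42
(Employer's $450.13 toward dental plan is not withheld from the employee.)
Total deductions = $58.22 + $133.63 + $94.85 + $735.05 + $148.02 + $44.85 + $374.42 = $1,589.04
Net pay = $4,934.11 − $1,589.04 = $3,345.07

$3,345.07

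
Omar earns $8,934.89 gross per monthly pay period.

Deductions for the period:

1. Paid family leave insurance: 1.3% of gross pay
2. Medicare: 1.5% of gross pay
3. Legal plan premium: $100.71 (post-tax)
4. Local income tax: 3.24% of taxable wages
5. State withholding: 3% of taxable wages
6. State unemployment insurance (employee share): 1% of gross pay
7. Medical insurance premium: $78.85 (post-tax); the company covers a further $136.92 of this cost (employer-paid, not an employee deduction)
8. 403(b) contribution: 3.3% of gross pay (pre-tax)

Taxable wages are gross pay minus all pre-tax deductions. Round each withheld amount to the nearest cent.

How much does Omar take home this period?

403(b) contribution: $8,934.89 × 0.033 = $294.85
Taxable wages = $8,934.89 − $294.85 = $8,640.04
State withholding: $8,640.04 × 0.03 = $259.20
Local income tax: $8,640.04 × 0.0324 = $279.94
Paid family leave insurance: $8,934.89 × 0.013 = $116.15
Medicare: $8,934.89 × 0.015 = $134.02
State unemployment insurance (employee share): $8,934.89 × 0.01 = $89.35
Medical insurance premium: $78.85
Legal plan premium: $100.71
(Employer's $136.92 toward medical insurance premium is not withheld from the employee.)
Total deductions = $294.85 + $259.20 + $279.94 + $116.15 + $134.02 + $89.35 + $78.85 + $100.71 = $1,353.07
Net pay = $8,934.89 − $1,353.07 = $7,581.82

$7,581.82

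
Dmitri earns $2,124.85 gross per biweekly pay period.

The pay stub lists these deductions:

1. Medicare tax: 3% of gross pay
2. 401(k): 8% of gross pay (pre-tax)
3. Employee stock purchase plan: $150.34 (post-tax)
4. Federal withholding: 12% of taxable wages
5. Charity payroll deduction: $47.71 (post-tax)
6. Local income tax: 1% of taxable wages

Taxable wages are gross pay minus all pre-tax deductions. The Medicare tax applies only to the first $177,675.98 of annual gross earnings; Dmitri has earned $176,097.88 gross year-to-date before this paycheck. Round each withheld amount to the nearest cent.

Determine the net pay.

$1,455.34

401(k): $2,124.85 × 0.08 = $169.99
Taxable wages = $2,124.85 − $169.99 = $1,954.86
Local income tax: $1,954.86 × 0.01 = $19.55
Federal withholding: $1,954.86 × 0.12 = $234.58
Medicare tax: only $177,675.98 − $176,097.88 = $1,578.10 of this check is subject → $1,578.10 × 0.03 = $47.34
Employee stock purchase plan: $150.34
Charity payroll deduction: $47.71
Total deductions = $169.99 + $19.55 + $234.58 + $47.34 + $150.34 + $47.71 = $669.51
Net pay = $2,124.85 − $669.51 = $1,455.34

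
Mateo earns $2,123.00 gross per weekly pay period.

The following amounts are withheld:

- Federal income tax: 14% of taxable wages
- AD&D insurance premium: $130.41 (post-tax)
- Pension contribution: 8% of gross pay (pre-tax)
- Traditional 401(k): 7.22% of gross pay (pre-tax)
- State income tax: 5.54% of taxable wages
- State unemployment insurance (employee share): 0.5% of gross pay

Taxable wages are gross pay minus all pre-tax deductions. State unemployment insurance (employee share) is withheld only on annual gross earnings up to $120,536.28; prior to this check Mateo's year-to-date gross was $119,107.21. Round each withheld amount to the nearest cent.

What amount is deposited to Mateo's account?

Traditional 401(k): $2,123.00 × 0.0722 = $153.28
Pension contribution: $2,123.00 × 0.08 = $169.84
Pre-tax total = $153.28 + $169.84 = $323.12
Taxable wages = $2,123.00 − $323.12 = $1,799.88
State income tax: $1,799.88 × 0.0554 = $99.71
Federal income tax: $1,799.88 × 0.14 = $251.98
State unemployment insurance (employee share): only $120,536.28 − $119,107.21 = $1,429.07 of this check is subject → $1,429.07 × 0.005 = $7.15
AD&D insurance premium: $130.41
Total deductions = $153.28 + $169.84 + $99.71 + $251.98 + $7.15 + $130.41 = $812.37
Net pay = $2,123.00 − $812.37 = $1,310.63

$1,310.63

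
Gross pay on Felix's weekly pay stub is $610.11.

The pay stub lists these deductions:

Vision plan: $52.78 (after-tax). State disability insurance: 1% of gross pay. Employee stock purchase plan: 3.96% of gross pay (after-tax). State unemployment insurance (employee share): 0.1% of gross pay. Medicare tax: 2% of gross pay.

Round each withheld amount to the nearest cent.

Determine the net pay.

$514.26

State disability insurance: $610.11 × 0.01 = $6.10
State unemployment insurance (employee share): $610.11 × 0.001 = $0.61
Medicare tax: $610.11 × 0.02 = $12.20
Employee stock purchase plan: $610.11 × 0.0396 = $24.16
Vision plan: $52.78
Total deductions = $6.10 + $0.61 + $12.20 + $24.16 + $52.78 = $95.85
Net pay = $610.11 − $95.85 = $514.26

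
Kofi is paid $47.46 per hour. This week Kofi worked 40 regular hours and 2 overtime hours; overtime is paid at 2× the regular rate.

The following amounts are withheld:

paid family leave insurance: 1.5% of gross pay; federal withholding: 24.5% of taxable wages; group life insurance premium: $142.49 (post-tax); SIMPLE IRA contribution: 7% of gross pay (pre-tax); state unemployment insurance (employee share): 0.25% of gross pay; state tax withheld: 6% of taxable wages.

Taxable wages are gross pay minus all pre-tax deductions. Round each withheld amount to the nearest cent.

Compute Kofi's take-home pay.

Regular pay: 40 × $47.46 = $1898.40
Overtime pay: 2 × $47.46 × 2 = $189.84
Gross pay = $1898.40 + $189.84 = $2088.24
SIMPLE IRA contribution: $2088.24 × 0.07 = $146.18
Taxable wages = $2088.24 − $146.18 = $1942.06
State tax withheld: $1942.06 × 0.06 = $116.52
Federal withholding: $1942.06 × 0.245 = $475.80
State unemployment insurance (employee share): $2088.24 × 0.0025 = $5.22
Paid family leave insurance: $2088.24 × 0.015 = $31.32
Group life insurance premium: $142.49
Total deductions = $146.18 + $116.52 + $475.80 + $5.22 + $31.32 + $142.49 = $917.53
Net pay = $2088.24 − $917.53 = $1170.71

$1170.71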